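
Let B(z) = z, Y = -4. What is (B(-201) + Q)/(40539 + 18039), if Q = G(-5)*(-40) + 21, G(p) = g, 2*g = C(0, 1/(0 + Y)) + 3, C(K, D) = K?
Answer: -40/9763 ≈ -0.0040971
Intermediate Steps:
g = 3/2 (g = (0 + 3)/2 = (½)*3 = 3/2 ≈ 1.5000)
G(p) = 3/2
Q = -39 (Q = (3/2)*(-40) + 21 = -60 + 21 = -39)
(B(-201) + Q)/(40539 + 18039) = (-201 - 39)/(40539 + 18039) = -240/58578 = -240*1/58578 = -40/9763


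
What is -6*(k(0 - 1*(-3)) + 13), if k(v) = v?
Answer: -96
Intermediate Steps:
-6*(k(0 - 1*(-3)) + 13) = -6*((0 - 1*(-3)) + 13) = -6*((0 + 3) + 13) = -6*(3 + 13) = -6*16 = -96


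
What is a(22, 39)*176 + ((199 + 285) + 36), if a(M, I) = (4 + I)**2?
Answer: 325944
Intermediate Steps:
a(22, 39)*176 + ((199 + 285) + 36) = (4 + 39)**2*176 + ((199 + 285) + 36) = 43**2*176 + (484 + 36) = 1849*176 + 520 = 325424 + 520 = 325944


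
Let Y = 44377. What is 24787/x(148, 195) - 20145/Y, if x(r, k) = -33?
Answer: -1100637484/1464441 ≈ -751.58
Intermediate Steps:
24787/x(148, 195) - 20145/Y = 24787/(-33) - 20145/44377 = 24787*(-1/33) - 20145*1/44377 = -24787/33 - 20145/44377 = -1100637484/1464441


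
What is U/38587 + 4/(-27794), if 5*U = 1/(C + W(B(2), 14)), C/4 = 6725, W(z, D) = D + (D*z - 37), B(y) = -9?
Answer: -10322394473/71725254558945 ≈ -0.00014392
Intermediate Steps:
W(z, D) = -37 + D + D*z (W(z, D) = D + (-37 + D*z) = -37 + D + D*z)
C = 26900 (C = 4*6725 = 26900)
U = 1/133755 (U = 1/(5*(26900 + (-37 + 14 + 14*(-9)))) = 1/(5*(26900 + (-37 + 14 - 126))) = 1/(5*(26900 - 149)) = (⅕)/26751 = (⅕)*(1/26751) = 1/133755 ≈ 7.4764e-6)
U/38587 + 4/(-27794) = (1/133755)/38587 + 4/(-27794) = (1/133755)*(1/38587) + 4*(-1/27794) = 1/5161204185 - 2/13897 = -10322394473/71725254558945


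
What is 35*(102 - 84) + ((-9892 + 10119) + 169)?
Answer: 1026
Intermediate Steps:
35*(102 - 84) + ((-9892 + 10119) + 169) = 35*18 + (227 + 169) = 630 + 396 = 1026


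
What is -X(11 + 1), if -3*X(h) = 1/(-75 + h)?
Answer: -1/189 ≈ -0.0052910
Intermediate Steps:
X(h) = -1/(3*(-75 + h))
-X(11 + 1) = -(-1)/(-225 + 3*(11 + 1)) = -(-1)/(-225 + 3*12) = -(-1)/(-225 + 36) = -(-1)/(-189) = -(-1)*(-1)/189 = -1*1/189 = -1/189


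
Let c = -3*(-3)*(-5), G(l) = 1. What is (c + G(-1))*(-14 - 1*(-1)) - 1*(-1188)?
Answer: 1760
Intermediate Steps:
c = -45 (c = 9*(-5) = -45)
(c + G(-1))*(-14 - 1*(-1)) - 1*(-1188) = (-45 + 1)*(-14 - 1*(-1)) - 1*(-1188) = -44*(-14 + 1) + 1188 = -44*(-13) + 1188 = 572 + 1188 = 1760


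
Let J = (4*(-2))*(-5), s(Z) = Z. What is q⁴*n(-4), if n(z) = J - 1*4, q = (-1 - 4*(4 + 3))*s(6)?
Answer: 32998902336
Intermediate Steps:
J = 40 (J = -8*(-5) = 40)
q = -174 (q = (-1 - 4*(4 + 3))*6 = (-1 - 4*7)*6 = (-1 - 28)*6 = -29*6 = -174)
n(z) = 36 (n(z) = 40 - 1*4 = 40 - 4 = 36)
q⁴*n(-4) = (-174)⁴*36 = 916636176*36 = 32998902336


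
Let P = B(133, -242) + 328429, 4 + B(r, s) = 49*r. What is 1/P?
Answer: 1/334942 ≈ 2.9856e-6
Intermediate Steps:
B(r, s) = -4 + 49*r
P = 334942 (P = (-4 + 49*133) + 328429 = (-4 + 6517) + 328429 = 6513 + 328429 = 334942)
1/P = 1/334942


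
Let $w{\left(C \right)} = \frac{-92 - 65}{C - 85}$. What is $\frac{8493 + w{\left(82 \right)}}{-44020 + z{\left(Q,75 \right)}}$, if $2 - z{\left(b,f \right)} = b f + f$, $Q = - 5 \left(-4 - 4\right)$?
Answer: $- \frac{25636}{141279} \approx -0.18146$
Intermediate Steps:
$Q = 40$ ($Q = \left(-5\right) \left(-8\right) = 40$)
$z{\left(b,f \right)} = 2 - f - b f$ ($z{\left(b,f \right)} = 2 - \left(b f + f\right) = 2 - \left(f + b f\right) = 2 - f - b f$)
$w{\left(C \right)} = - \frac{157}{-85 + C}$
$\frac{8493 + w{\left(82 \right)}}{-44020 + z{\left(Q,75 \right)}} = \frac{8493 - \frac{157}{-85 + 82}}{-44020 - \left(73 + 3000\right)} = \frac{8493 - \frac{157}{-3}}{-44020 - 3073} = \frac{8493 - - \frac{157}{3}}{-44020 - 3073} = \frac{8493 + \frac{157}{3}}{-47093} = \frac{25636}{3} \left(- \frac{1}{47093}\right) = - \frac{25636}{141279}$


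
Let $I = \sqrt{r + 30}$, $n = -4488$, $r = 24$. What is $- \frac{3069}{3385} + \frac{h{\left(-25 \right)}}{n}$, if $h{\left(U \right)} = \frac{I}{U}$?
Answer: $- \frac{3069}{3385} + \frac{\sqrt{6}}{37400} \approx -0.90658$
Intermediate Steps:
$I = 3 \sqrt{6}$ ($I = \sqrt{24 + 30} = \sqrt{54} = 3 \sqrt{6} \approx 7.3485$)
$h{\left(U \right)} = \frac{3 \sqrt{6}}{U}$
$- \frac{3069}{3385} + \frac{h{\left(-25 \right)}}{n} = - \frac{3069}{3385} + \frac{3 \sqrt{6} \frac{1}{-25}}{-4488} = \left(-3069\right) \frac{1}{3385} + 3 \sqrt{6} \left(- \frac{1}{25}\right) \left(- \frac{1}{4488}\right) = - \frac{3069}{3385} + - \frac{3 \sqrt{6}}{25} \left(- \frac{1}{4488}\right) = - \frac{3069}{3385} + \frac{\sqrt{6}}{37400}$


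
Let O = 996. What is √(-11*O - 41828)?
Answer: 4*I*√3299 ≈ 229.75*I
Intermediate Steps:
√(-11*O - 41828) = √(-11*996 - 41828) = √(-10956 - 41828) = √(-52784) = 4*I*√3299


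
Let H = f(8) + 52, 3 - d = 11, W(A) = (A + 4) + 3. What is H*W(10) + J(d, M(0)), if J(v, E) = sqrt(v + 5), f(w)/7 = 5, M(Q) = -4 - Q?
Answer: 1479 + I*sqrt(3) ≈ 1479.0 + 1.732*I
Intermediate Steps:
f(w) = 35 (f(w) = 7*5 = 35)
W(A) = 7 + A (W(A) = (4 + A) + 3 = 7 + A)
d = -8 (d = 3 - 1*11 = 3 - 11 = -8)
J(v, E) = sqrt(5 + v)
H = 87 (H = 35 + 52 = 87)
H*W(10) + J(d, M(0)) = 87*(7 + 10) + sqrt(5 - 8) = 87*17 + sqrt(-3) = 1479 + I*sqrt(3)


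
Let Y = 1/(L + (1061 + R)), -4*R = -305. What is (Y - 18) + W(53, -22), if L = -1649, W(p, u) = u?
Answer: -81884/2047 ≈ -40.002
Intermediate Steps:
R = 305/4 (R = -1/4*(-305) = 305/4 ≈ 76.250)
Y = -4/2047 (Y = 1/(-1649 + (1061 + 305/4)) = 1/(-1649 + 4549/4) = 1/(-2047/4) = -4/2047 ≈ -0.0019541)
(Y - 18) + W(53, -22) = (-4/2047 - 18) - 22 = -36850/2047 - 22 = -81884/2047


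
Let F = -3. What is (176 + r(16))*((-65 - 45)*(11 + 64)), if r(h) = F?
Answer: -1427250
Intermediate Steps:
r(h) = -3
(176 + r(16))*((-65 - 45)*(11 + 64)) = (176 - 3)*((-65 - 45)*(11 + 64)) = 173*(-110*75) = 173*(-8250) = -1427250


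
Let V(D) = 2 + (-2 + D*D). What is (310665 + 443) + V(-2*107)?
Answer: 356904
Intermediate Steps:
V(D) = D² (V(D) = 2 + (-2 + D²) = D²)
(310665 + 443) + V(-2*107) = (310665 + 443) + (-2*107)² = 311108 + (-214)² = 311108 + 45796 = 356904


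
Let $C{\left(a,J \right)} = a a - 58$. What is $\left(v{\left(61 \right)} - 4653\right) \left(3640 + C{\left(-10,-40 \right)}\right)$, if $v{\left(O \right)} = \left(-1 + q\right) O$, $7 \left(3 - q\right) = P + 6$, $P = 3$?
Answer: $-16971916$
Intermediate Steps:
$q = \frac{12}{7}$ ($q = 3 - \frac{3 + 6}{7} = 3 - \frac{9}{7} = \frac{12}{7} \approx 1.7143$)
$v{\left(O \right)} = \frac{5 O}{7}$ ($v{\left(O \right)} = \left(-1 + \frac{12}{7}\right) O = \frac{5 O}{7}$)
$C{\left(a,J \right)} = -58 + a^{2}$ ($C{\left(a,J \right)} = a^{2} - 58 = -58 + a^{2}$)
$\left(v{\left(61 \right)} - 4653\right) \left(3640 + C{\left(-10,-40 \right)}\right) = \left(\frac{5}{7} \cdot 61 - 4653\right) \left(3640 - \left(58 - \left(-10\right)^{2}\right)\right) = \left(\frac{305}{7} - 4653\right) \left(3640 + \left(-58 + 100\right)\right) = - \frac{32266 \left(3640 + 42\right)}{7} = \left(- \frac{32266}{7}\right) 3682 = -16971916$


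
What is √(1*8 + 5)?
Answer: √13 ≈ 3.6056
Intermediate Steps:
√(1*8 + 5) = √(8 + 5) = √13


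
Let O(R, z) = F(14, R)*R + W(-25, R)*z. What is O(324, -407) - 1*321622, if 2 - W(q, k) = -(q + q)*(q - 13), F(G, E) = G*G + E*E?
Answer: 32979992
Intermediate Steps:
F(G, E) = E² + G² (F(G, E) = G² + E² = E² + G²)
W(q, k) = 2 + 2*q*(-13 + q) (W(q, k) = 2 - (-1)*(q + q)*(q - 13) = 2 - (-1)*(2*q)*(-13 + q) = 2 - (-1)*2*q*(-13 + q) = 2 - (-2)*q*(-13 + q) = 2 + 2*q*(-13 + q))
O(R, z) = 1902*z + R*(196 + R²) (O(R, z) = (R² + 14²)*R + (2 - 26*(-25) + 2*(-25)²)*z = (R² + 196)*R + (2 + 650 + 2*625)*z = (196 + R²)*R + (2 + 650 + 1250)*z = R*(196 + R²) + 1902*z = 1902*z + R*(196 + R²))
O(324, -407) - 1*321622 = (1902*(-407) + 324*(196 + 324²)) - 1*321622 = (-774114 + 324*(196 + 104976)) - 321622 = (-774114 + 324*105172) - 321622 = (-774114 + 34075728) - 321622 = 33301614 - 321622 = 32979992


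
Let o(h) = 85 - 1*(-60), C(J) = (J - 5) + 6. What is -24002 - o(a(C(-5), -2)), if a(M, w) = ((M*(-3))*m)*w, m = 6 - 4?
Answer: -24147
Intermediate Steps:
m = 2
C(J) = 1 + J (C(J) = (-5 + J) + 6 = 1 + J)
a(M, w) = -6*M*w (a(M, w) = ((M*(-3))*2)*w = (-3*M*2)*w = (-6*M)*w = -6*M*w)
o(h) = 145 (o(h) = 85 + 60 = 145)
-24002 - o(a(C(-5), -2)) = -24002 - 1*145 = -24002 - 145 = -24147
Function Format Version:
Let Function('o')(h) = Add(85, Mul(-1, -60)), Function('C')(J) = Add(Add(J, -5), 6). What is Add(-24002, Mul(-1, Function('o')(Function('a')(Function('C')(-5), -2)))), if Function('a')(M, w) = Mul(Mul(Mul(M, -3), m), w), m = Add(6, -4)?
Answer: -24147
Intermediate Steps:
m = 2
Function('C')(J) = Add(1, J) (Function('C')(J) = Add(Add(-5, J), 6) = Add(1, J))
Function('a')(M, w) = Mul(-6, M, w) (Function('a')(M, w) = Mul(Mul(Mul(M, -3), 2), w) = Mul(Mul(Mul(-3, M), 2), w) = Mul(Mul(-6, M), w) = Mul(-6, M, w))
Function('o')(h) = 145 (Function('o')(h) = Add(85, 60) = 145)
Add(-24002, Mul(-1, Function('o')(Function('a')(Function('C')(-5), -2)))) = Add(-24002, Mul(-1, 145)) = Add(-24002, -145) = -24147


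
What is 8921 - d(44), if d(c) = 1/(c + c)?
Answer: 785047/88 ≈ 8921.0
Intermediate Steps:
d(c) = 1/(2*c)
8921 - d(44) = 8921 - 1/(2*44) = 8921 - 1*1/88 = 8921 - 1/88 = 785047/88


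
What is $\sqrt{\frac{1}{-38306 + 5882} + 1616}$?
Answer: $\frac{\sqrt{424731565398}}{16212} \approx 40.2$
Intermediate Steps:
$\sqrt{\frac{1}{-38306 + 5882} + 1616} = \sqrt{\frac{1}{-32424} + 1616} = \sqrt{- \frac{1}{32424} + 1616} = \sqrt{\frac{52397183}{32424}} = \frac{\sqrt{424731565398}}{16212}$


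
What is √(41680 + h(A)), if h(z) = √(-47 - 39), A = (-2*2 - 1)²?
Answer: √(41680 + I*√86) ≈ 204.16 + 0.023*I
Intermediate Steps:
A = 25 (A = (-4 - 1)² = (-5)² = 25)
h(z) = I*√86 (h(z) = √(-86) = I*√86)
√(41680 + h(A)) = √(41680 + I*√86)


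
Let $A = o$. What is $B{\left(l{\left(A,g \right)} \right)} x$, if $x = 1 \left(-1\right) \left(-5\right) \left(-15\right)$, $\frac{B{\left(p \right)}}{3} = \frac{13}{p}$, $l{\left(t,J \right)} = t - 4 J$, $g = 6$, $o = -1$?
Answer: $117$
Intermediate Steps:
$A = -1$
$B{\left(p \right)} = \frac{39}{p}$ ($B{\left(p \right)} = 3 \frac{13}{p} = \frac{39}{p}$)
$x = -75$ ($x = \left(-1\right) \left(-5\right) \left(-15\right) = 5 \left(-15\right) = -75$)
$B{\left(l{\left(A,g \right)} \right)} x = \frac{39}{-1 - 24} \left(-75\right) = \frac{39}{-25} \left(-75\right) = 39 \left(- \frac{1}{25}\right) \left(-75\right) = \left(- \frac{39}{25}\right) \left(-75\right) = 117$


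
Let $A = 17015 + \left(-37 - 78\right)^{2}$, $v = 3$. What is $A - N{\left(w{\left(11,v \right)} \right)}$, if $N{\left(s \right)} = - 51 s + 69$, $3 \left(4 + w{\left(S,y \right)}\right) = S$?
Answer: $30154$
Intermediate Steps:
$w{\left(S,y \right)} = -4 + \frac{S}{3}$
$A = 30240$ ($A = 17015 + \left(-115\right)^{2} = 17015 + 13225 = 30240$)
$N{\left(s \right)} = 69 - 51 s$
$A - N{\left(w{\left(11,v \right)} \right)} = 30240 - \left(69 - 51 \left(-4 + \frac{1}{3} \cdot 11\right)\right) = 30240 - \left(69 - 51 \left(-4 + \frac{11}{3}\right)\right) = 30240 - \left(69 - -17\right) = 30240 - \left(69 + 17\right) = 30240 - 86 = 30154$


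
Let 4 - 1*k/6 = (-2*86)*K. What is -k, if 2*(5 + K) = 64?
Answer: -27888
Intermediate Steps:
K = 27 (K = -5 + (½)*64 = -5 + 32 = 27)
k = 27888 (k = 24 - 6*(-2*86)*27 = 24 - (-1032)*27 = 24 - 6*(-4644) = 24 + 27864 = 27888)
-k = -1*27888 = -27888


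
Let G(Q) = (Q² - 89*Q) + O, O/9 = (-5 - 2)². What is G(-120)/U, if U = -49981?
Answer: -25521/49981 ≈ -0.51061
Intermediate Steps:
O = 441 (O = 9*(-5 - 2)² = 9*(-7)² = 9*49 = 441)
G(Q) = 441 + Q² - 89*Q (G(Q) = (Q² - 89*Q) + 441 = 441 + Q² - 89*Q)
G(-120)/U = (441 + (-120)² - 89*(-120))/(-49981) = (441 + 14400 + 10680)*(-1/49981) = 25521*(-1/49981) = -25521/49981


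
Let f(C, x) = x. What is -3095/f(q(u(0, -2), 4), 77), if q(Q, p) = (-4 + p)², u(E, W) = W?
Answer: -3095/77 ≈ -40.195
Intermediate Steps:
-3095/f(q(u(0, -2), 4), 77) = -3095/77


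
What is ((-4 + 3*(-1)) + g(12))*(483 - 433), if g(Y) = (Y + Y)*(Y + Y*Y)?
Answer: 186850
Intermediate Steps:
g(Y) = 2*Y*(Y + Y²) (g(Y) = (2*Y)*(Y + Y²) = 2*Y*(Y + Y²))
((-4 + 3*(-1)) + g(12))*(483 - 433) = ((-4 + 3*(-1)) + 2*12²*(1 + 12))*(483 - 433) = ((-4 - 3) + 2*144*13)*50 = (-7 + 3744)*50 = 3737*50 = 186850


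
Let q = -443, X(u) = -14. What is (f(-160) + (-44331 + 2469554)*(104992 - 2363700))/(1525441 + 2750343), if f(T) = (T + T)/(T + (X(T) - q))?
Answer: -368386797304279/287546474 ≈ -1.2811e+6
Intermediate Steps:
f(T) = 2*T/(429 + T) (f(T) = (T + T)/(T + (-14 - 1*(-443))) = (2*T)/(T + (-14 + 443)) = (2*T)/(T + 429) = (2*T)/(429 + T) = 2*T/(429 + T))
(f(-160) + (-44331 + 2469554)*(104992 - 2363700))/(1525441 + 2750343) = (2*(-160)/(429 - 160) + (-44331 + 2469554)*(104992 - 2363700))/(1525441 + 2750343) = (2*(-160)/269 + 2425223*(-2258708))/4275784 = (2*(-160)*(1/269) - 5477870591884)*(1/4275784) = (-320/269 - 5477870591884)*(1/4275784) = -1473547189217116/269*1/4275784 = -368386797304279/287546474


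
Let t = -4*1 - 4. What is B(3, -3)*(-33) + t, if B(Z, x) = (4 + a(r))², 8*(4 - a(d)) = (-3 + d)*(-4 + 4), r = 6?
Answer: -2120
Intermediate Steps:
a(d) = 4 (a(d) = 4 - (-3 + d)*(-4 + 4)/8 = 4 - (-3 + d)*0/8 = 4 - ⅛*0 = 4 + 0 = 4)
B(Z, x) = 64 (B(Z, x) = (4 + 4)² = 8² = 64)
t = -8 (t = -4 - 4 = -8)
B(3, -3)*(-33) + t = 64*(-33) - 8 = -2112 - 8 = -2120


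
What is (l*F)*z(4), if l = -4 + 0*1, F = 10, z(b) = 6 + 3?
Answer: -360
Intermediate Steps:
z(b) = 9
l = -4 (l = -4 + 0 = -4)
(l*F)*z(4) = -4*10*9 = -40*9 = -360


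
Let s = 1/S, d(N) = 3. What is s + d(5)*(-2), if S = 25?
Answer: -149/25 ≈ -5.9600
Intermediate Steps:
s = 1/25 ≈ 0.040000
s + d(5)*(-2) = 1/25 + 3*(-2) = 1/25 - 6 = -149/25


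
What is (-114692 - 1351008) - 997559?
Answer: -2463259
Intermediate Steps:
(-114692 - 1351008) - 997559 = -1465700 - 997559 = -2463259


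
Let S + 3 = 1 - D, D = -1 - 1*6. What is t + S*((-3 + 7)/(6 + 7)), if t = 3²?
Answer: 137/13 ≈ 10.538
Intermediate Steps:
D = -7 (D = -1 - 6 = -7)
S = 5 (S = -3 + (1 - 1*(-7)) = -3 + (1 + 7) = -3 + 8 = 5)
t = 9
t + S*((-3 + 7)/(6 + 7)) = 9 + 5*((-3 + 7)/(6 + 7)) = 9 + 5*(4/13) = 9 + 20/13 = 137/13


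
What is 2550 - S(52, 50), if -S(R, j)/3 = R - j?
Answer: 2556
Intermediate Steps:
S(R, j) = -3*R + 3*j (S(R, j) = -3*(R - j) = -3*R + 3*j)
2550 - S(52, 50) = 2550 - (-3*52 + 3*50) = 2550 - (-156 + 150) = 2550 - 1*(-6) = 2550 + 6 = 2556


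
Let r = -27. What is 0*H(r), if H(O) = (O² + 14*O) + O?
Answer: 0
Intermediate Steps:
H(O) = O² + 15*O
0*H(r) = 0*(-27*(15 - 27)) = 0*(-27*(-12)) = 0*324 = 0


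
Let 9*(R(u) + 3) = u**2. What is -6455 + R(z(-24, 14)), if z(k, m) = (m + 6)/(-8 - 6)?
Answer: -2847878/441 ≈ -6457.8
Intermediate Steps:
z(k, m) = -3/7 - m/14 (z(k, m) = (6 + m)/(-14) = (6 + m)*(-1/14) = -3/7 - m/14)
R(u) = -3 + u**2/9
-6455 + R(z(-24, 14)) = -6455 + (-3 + (-3/7 - 1/14*14)**2/9) = -6455 + (-3 + (-3/7 - 1)**2/9) = -6455 + (-3 + (-10/7)**2/9) = -6455 + (-3 + (1/9)*(100/49)) = -6455 + (-3 + 100/441) = -6455 - 1223/441 = -2847878/441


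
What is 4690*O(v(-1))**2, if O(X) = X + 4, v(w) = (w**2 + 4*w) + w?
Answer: 0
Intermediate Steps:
v(w) = w**2 + 5*w
O(X) = 4 + X
4690*O(v(-1))**2 = 4690*(4 - (5 - 1))**2 = 4690*(4 - 1*4)**2 = 4690*(4 - 4)**2 = 4690*0**2 = 4690*0 = 0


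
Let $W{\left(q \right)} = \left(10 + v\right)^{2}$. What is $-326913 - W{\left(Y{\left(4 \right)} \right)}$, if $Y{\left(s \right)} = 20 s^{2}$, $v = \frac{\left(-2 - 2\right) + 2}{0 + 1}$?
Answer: $-326977$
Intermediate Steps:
$v = -2$ ($v = \frac{-4 + 2}{1} = \left(-2\right) 1 = -2$)
$W{\left(q \right)} = 64$ ($W{\left(q \right)} = \left(10 - 2\right)^{2} = 8^{2} = 64$)
$-326913 - W{\left(Y{\left(4 \right)} \right)} = -326913 - 64 = -326977$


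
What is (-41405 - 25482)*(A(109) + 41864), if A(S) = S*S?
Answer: -3594841815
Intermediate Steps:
A(S) = S²
(-41405 - 25482)*(A(109) + 41864) = (-41405 - 25482)*(109² + 41864) = -66887*(11881 + 41864) = -66887*53745 = -3594841815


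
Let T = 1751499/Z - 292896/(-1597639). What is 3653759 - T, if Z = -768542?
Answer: 4486280325389251771/1227852672338 ≈ 3.6538e+6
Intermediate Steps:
T = -2573160233229/1227852672338 (T = 1751499/(-768542) - 292896/(-1597639) = 1751499*(-1/768542) - 292896*(-1/1597639) = -1751499/768542 + 292896/1597639 = -2573160233229/1227852672338 ≈ -2.0957)
3653759 - T = 3653759 - 1*(-2573160233229/1227852672338) = 3653759 + 2573160233229/1227852672338 = 4486280325389251771/1227852672338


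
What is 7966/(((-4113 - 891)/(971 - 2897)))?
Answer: 426181/139 ≈ 3066.1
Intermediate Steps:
7966/(((-4113 - 891)/(971 - 2897))) = 7966/((-5004/(-1926))) = 7966/((-5004*(-1/1926))) = 7966/(278/107) = 7966*(107/278) = 426181/139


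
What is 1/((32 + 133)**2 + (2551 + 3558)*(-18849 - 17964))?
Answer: -1/224863392 ≈ -4.4471e-9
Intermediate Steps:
1/((32 + 133)**2 + (2551 + 3558)*(-18849 - 17964)) = 1/(165**2 + 6109*(-36813)) = 1/(27225 - 224890617) = 1/(-224863392) = -1/224863392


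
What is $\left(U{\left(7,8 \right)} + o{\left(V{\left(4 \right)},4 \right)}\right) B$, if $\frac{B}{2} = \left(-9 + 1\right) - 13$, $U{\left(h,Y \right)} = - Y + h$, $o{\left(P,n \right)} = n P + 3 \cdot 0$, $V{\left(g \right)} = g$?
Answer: $-630$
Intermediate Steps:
$o{\left(P,n \right)} = P n$ ($o{\left(P,n \right)} = P n + 0 = P n$)
$U{\left(h,Y \right)} = h - Y$
$B = -42$ ($B = 2 \left(\left(-9 + 1\right) - 13\right) = 2 \left(-8 - 13\right) = 2 \left(-21\right) = -42$)
$\left(U{\left(7,8 \right)} + o{\left(V{\left(4 \right)},4 \right)}\right) B = \left(\left(7 - 8\right) + 4 \cdot 4\right) \left(-42\right) = \left(\left(7 - 8\right) + 16\right) \left(-42\right) = \left(-1 + 16\right) \left(-42\right) = 15 \left(-42\right) = -630$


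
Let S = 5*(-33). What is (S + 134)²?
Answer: 961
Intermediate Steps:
S = -165
(S + 134)² = (-165 + 134)² = (-31)² = 961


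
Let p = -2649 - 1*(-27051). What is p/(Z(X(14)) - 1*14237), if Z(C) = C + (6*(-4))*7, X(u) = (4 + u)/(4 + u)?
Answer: -12201/7202 ≈ -1.6941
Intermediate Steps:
p = 24402 (p = -2649 + 27051 = 24402)
X(u) = 1
Z(C) = -168 + C (Z(C) = C - 24*7 = C - 168 = -168 + C)
p/(Z(X(14)) - 1*14237) = 24402/((-168 + 1) - 1*14237) = 24402/(-167 - 14237) = 24402/(-14404) = 24402*(-1/14404) = -12201/7202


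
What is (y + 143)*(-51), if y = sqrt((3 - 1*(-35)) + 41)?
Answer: -7293 - 51*sqrt(79) ≈ -7746.3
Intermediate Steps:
y = sqrt(79) (y = sqrt((3 + 35) + 41) = sqrt(38 + 41) = sqrt(79) ≈ 8.8882)
(y + 143)*(-51) = (sqrt(79) + 143)*(-51) = (143 + sqrt(79))*(-51) = -7293 - 51*sqrt(79)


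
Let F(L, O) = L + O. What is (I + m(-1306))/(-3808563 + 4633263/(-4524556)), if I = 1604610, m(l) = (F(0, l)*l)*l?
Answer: 10071462602683336/17232061206291 ≈ 584.46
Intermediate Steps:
m(l) = l³ (m(l) = ((0 + l)*l)*l = (l*l)*l = l²*l = l³)
(I + m(-1306))/(-3808563 + 4633263/(-4524556)) = (1604610 + (-1306)³)/(-3808563 + 4633263/(-4524556)) = (1604610 - 2227560616)/(-3808563 + 4633263*(-1/4524556)) = -2225956006/(-3808563 - 4633263/4524556) = -2225956006/(-17232061206291/4524556) = -2225956006*(-4524556/17232061206291) = 10071462602683336/17232061206291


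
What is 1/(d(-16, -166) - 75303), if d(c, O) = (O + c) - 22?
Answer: -1/75507 ≈ -1.3244e-5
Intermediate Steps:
d(c, O) = -22 + O + c
1/(d(-16, -166) - 75303) = 1/((-22 - 166 - 16) - 75303) = 1/(-204 - 75303) = 1/(-75507) = -1/75507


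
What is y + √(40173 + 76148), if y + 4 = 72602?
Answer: 72598 + √116321 ≈ 72939.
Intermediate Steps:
y = 72598 (y = -4 + 72602 = 72598)
y + √(40173 + 76148) = 72598 + √(40173 + 76148) = 72598 + √116321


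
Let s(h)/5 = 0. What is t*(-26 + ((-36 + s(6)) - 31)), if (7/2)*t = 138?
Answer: -25668/7 ≈ -3666.9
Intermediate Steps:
t = 276/7 (t = (2/7)*138 = 276/7 ≈ 39.429)
s(h) = 0 (s(h) = 5*0 = 0)
t*(-26 + ((-36 + s(6)) - 31)) = 276*(-26 + ((-36 + 0) - 31))/7 = 276*(-26 + (-36 - 31))/7 = 276*(-26 - 67)/7 = (276/7)*(-93) = -25668/7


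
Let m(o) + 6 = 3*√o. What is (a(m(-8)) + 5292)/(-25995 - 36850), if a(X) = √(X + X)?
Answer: -5292/62845 - 2*√(-3 + 3*I*√2)/62845 ≈ -0.084241 - 6.4424e-5*I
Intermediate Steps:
m(o) = -6 + 3*√o
a(X) = √2*√X (a(X) = √(2*X) = √2*√X)
(a(m(-8)) + 5292)/(-25995 - 36850) = (√2*√(-6 + 3*√(-8)) + 5292)/(-25995 - 36850) = (√2*√(-6 + 3*(2*I*√2)) + 5292)/(-62845) = (√2*√(-6 + 6*I*√2) + 5292)*(-1/62845) = (5292 + √2*√(-6 + 6*I*√2))*(-1/62845) = -5292/62845 - √2*√(-6 + 6*I*√2)/62845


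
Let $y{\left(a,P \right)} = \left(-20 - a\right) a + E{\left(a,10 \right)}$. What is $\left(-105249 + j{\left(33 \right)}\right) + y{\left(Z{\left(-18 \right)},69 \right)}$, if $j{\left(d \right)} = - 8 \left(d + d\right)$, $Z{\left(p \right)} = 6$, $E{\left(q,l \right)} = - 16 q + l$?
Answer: $-106019$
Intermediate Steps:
$E{\left(q,l \right)} = l - 16 q$
$y{\left(a,P \right)} = 10 - 16 a + a \left(-20 - a\right)$ ($y{\left(a,P \right)} = \left(-20 - a\right) a - \left(-10 + 16 a\right) = a \left(-20 - a\right) - \left(-10 + 16 a\right) = 10 - 16 a + a \left(-20 - a\right)$)
$j{\left(d \right)} = - 16 d$ ($j{\left(d \right)} = - 8 \cdot 2 d = - 16 d$)
$\left(-105249 + j{\left(33 \right)}\right) + y{\left(Z{\left(-18 \right)},69 \right)} = \left(-105249 - 528\right) - 242 = -105777 - 242 = -106019$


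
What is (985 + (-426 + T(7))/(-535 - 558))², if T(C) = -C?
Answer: 1160010853444/1194649 ≈ 9.7101e+5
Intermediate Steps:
(985 + (-426 + T(7))/(-535 - 558))² = (985 + (-426 - 1*7)/(-535 - 558))² = (985 + (-426 - 7)/(-1093))² = (985 - 433*(-1/1093))² = (985 + 433/1093)² = (1077038/1093)² = 1160010853444/1194649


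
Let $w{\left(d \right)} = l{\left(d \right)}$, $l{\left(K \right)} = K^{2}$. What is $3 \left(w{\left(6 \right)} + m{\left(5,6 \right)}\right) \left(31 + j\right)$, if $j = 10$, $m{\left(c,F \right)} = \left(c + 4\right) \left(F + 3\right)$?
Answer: $14391$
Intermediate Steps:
$w{\left(d \right)} = d^{2}$
$m{\left(c,F \right)} = \left(3 + F\right) \left(4 + c\right)$ ($m{\left(c,F \right)} = \left(4 + c\right) \left(3 + F\right) = \left(3 + F\right) \left(4 + c\right)$)
$3 \left(w{\left(6 \right)} + m{\left(5,6 \right)}\right) \left(31 + j\right) = 3 \left(6^{2} + \left(12 + 3 \cdot 5 + 4 \cdot 6 + 6 \cdot 5\right)\right) \left(31 + 10\right) = 3 \left(36 + \left(12 + 15 + 24 + 30\right)\right) 41 = 3 \left(36 + 81\right) 41 = 3 \cdot 117 \cdot 41 = 351 \cdot 41 = 14391$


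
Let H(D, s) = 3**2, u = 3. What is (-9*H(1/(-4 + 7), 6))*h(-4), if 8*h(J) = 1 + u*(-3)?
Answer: 81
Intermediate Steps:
H(D, s) = 9
h(J) = -1 (h(J) = (1 + 3*(-3))/8 = (1 - 9)/8 = (1/8)*(-8) = -1)
(-9*H(1/(-4 + 7), 6))*h(-4) = -9*9*(-1) = -81*(-1) = 81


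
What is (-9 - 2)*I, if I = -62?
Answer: 682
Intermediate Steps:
(-9 - 2)*I = (-9 - 2)*(-62) = -11*(-62) = 682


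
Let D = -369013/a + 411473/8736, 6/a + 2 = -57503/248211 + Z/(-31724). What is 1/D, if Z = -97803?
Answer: -2456764678368/128507202482485709 ≈ -1.9118e-5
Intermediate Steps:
a = 47245474584/6703063733 (a = 6/(-2 + (-57503/248211 - 97803/(-31724))) = 6/(-2 + (-57503*1/248211 - 97803*(-1/31724))) = 6/(-2 + (-57503/248211 + 97803/31724)) = 6/(-2 + 22451555261/7874245764) = 6/(6703063733/7874245764) = 6*(7874245764/6703063733) = 47245474584/6703063733 ≈ 7.0483)
D = -128507202482485709/2456764678368 (D = -369013/47245474584/6703063733 + 411473/8736 = -369013*6703063733/47245474584 + 411473*(1/8736) = -2473517657305529/47245474584 + 411473/8736 = -128507202482485709/2456764678368 ≈ -52308.)
1/D = 1/(-128507202482485709/2456764678368) = -2456764678368/128507202482485709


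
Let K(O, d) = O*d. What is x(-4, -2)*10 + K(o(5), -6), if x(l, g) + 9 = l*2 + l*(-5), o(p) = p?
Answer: 0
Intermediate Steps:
x(l, g) = -9 - 3*l (x(l, g) = -9 + (l*2 + l*(-5)) = -9 + (2*l - 5*l) = -9 - 3*l)
x(-4, -2)*10 + K(o(5), -6) = (-9 - 3*(-4))*10 + 5*(-6) = (-9 + 12)*10 - 30 = 3*10 - 30 = 30 - 30 = 0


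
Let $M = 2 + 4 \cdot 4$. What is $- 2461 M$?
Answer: $-44298$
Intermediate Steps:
$M = 18$ ($M = 2 + 16 = 18$)
$- 2461 M = \left(-2461\right) 18 = -44298$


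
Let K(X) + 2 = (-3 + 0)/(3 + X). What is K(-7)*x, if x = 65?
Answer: -325/4 ≈ -81.250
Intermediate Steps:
K(X) = -2 - 3/(3 + X) (K(X) = -2 + (-3 + 0)/(3 + X) = -2 - 3/(3 + X))
K(-7)*x = ((-9 - 2*(-7))/(3 - 7))*65 = ((-9 + 14)/(-4))*65 = -¼*5*65 = -5/4*65 = -325/4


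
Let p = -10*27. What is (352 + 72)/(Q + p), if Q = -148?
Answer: -212/209 ≈ -1.0144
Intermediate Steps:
p = -270
(352 + 72)/(Q + p) = (352 + 72)/(-148 - 270) = 424/(-418) = 424*(-1/418) = -212/209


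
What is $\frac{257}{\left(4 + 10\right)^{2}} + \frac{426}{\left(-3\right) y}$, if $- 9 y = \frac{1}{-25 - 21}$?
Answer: $- \frac{11522191}{196} \approx -58787.0$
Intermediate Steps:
$y = \frac{1}{414}$ ($y = - \frac{1}{9 \left(-25 - 21\right)} = - \frac{1}{9 \left(-46\right)} = \left(- \frac{1}{9}\right) \left(- \frac{1}{46}\right) = \frac{1}{414} \approx 0.0024155$)
$\frac{257}{\left(4 + 10\right)^{2}} + \frac{426}{\left(-3\right) y} = \frac{257}{\left(4 + 10\right)^{2}} + \frac{426}{\left(-3\right) \frac{1}{414}} = \frac{257}{14^{2}} + \frac{426}{- \frac{1}{138}} = \frac{257}{196} + 426 \left(-138\right) = 257 \cdot \frac{1}{196} - 58788 = \frac{257}{196} - 58788 = - \frac{11522191}{196}$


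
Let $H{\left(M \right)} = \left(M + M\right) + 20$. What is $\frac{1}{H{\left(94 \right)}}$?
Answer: $\frac{1}{208} \approx 0.0048077$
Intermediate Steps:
$H{\left(M \right)} = 20 + 2 M$ ($H{\left(M \right)} = 2 M + 20 = 20 + 2 M$)
$\frac{1}{H{\left(94 \right)}} = \frac{1}{20 + 2 \cdot 94} = \frac{1}{20 + 188} = \frac{1}{208}$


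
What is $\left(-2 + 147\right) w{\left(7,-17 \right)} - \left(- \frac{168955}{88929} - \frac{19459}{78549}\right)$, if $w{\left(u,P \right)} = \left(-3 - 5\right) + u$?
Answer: $- \frac{332621489113}{2328428007} \approx -142.85$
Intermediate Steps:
$w{\left(u,P \right)} = -8 + u$
$\left(-2 + 147\right) w{\left(7,-17 \right)} - \left(- \frac{168955}{88929} - \frac{19459}{78549}\right) = \left(-2 + 147\right) \left(-8 + 7\right) - \left(- \frac{168955}{88929} - \frac{19459}{78549}\right) = 145 \left(-1\right) - - \frac{5000571902}{2328428007} = -145 + \left(\frac{168955}{88929} + \frac{19459}{78549}\right) = -145 + \frac{5000571902}{2328428007} = - \frac{332621489113}{2328428007}$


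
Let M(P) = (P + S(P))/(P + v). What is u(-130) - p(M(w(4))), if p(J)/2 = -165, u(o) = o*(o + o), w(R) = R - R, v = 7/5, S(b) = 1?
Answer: 34130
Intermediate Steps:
v = 7/5 (v = 7*(1/5) = 7/5 ≈ 1.4000)
w(R) = 0
M(P) = (1 + P)/(7/5 + P) (M(P) = (P + 1)/(P + 7/5) = (1 + P)/(7/5 + P))
u(o) = 2*o**2 (u(o) = o*(2*o) = 2*o**2)
p(J) = -330 (p(J) = 2*(-165) = -330)
u(-130) - p(M(w(4))) = 2*(-130)**2 - 1*(-330) = 2*16900 + 330 = 33800 + 330 = 34130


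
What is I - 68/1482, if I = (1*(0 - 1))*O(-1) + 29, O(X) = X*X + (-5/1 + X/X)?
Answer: 23678/741 ≈ 31.954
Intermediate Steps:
O(X) = -4 + X**2 (O(X) = X**2 + (-5*1 + 1) = X**2 + (-5 + 1) = X**2 - 4 = -4 + X**2)
I = 32 (I = (1*(0 - 1))*(-4 + (-1)**2) + 29 = (1*(-1))*(-4 + 1) + 29 = -1*(-3) + 29 = 3 + 29 = 32)
I - 68/1482 = 32 - 68/1482 = 32 - 68*1/1482 = 32 - 34/741 = 23678/741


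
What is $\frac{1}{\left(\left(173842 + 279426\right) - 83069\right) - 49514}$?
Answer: $\frac{1}{320685} \approx 3.1183 \cdot 10^{-6}$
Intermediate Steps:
$\frac{1}{\left(\left(173842 + 279426\right) - 83069\right) - 49514} = \frac{1}{\left(453268 - 83069\right) - 49514} = \frac{1}{370199 - 49514} = \frac{1}{320685}$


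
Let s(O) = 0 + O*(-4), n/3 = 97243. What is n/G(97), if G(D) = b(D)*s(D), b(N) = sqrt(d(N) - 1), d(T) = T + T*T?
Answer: -291729*sqrt(9505)/3687940 ≈ -7.7121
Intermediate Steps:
d(T) = T + T**2
n = 291729 (n = 3*97243 = 291729)
s(O) = -4*O (s(O) = 0 - 4*O = -4*O)
b(N) = sqrt(-1 + N*(1 + N)) (b(N) = sqrt(N*(1 + N) - 1) = sqrt(-1 + N*(1 + N)))
G(D) = -4*D*sqrt(-1 + D*(1 + D)) (G(D) = sqrt(-1 + D*(1 + D))*(-4*D) = -4*D*sqrt(-1 + D*(1 + D)))
n/G(97) = 291729/((-4*97*sqrt(-1 + 97*(1 + 97)))) = 291729/((-4*97*sqrt(-1 + 97*98))) = 291729/((-4*97*sqrt(-1 + 9506))) = 291729/((-4*97*sqrt(9505))) = 291729/((-388*sqrt(9505))) = 291729*(-sqrt(9505)/3687940) = -291729*sqrt(9505)/3687940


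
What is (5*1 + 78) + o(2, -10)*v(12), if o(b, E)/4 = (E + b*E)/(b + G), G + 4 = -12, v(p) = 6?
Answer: 941/7 ≈ 134.43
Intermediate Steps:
G = -16 (G = -4 - 12 = -16)
o(b, E) = 4*(E + E*b)/(-16 + b) (o(b, E) = 4*((E + b*E)/(b - 16)) = 4*((E + E*b)/(-16 + b)) = 4*(E + E*b)/(-16 + b))
(5*1 + 78) + o(2, -10)*v(12) = (5*1 + 78) + (4*(-10)*(1 + 2)/(-16 + 2))*6 = (5 + 78) + (4*(-10)*3/(-14))*6 = 83 + (4*(-10)*(-1/14)*3)*6 = 83 + (60/7)*6 = 83 + 360/7 = 941/7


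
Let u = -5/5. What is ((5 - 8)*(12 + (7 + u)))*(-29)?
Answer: 1566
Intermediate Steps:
u = -1 (u = -5*⅕ = -1)
((5 - 8)*(12 + (7 + u)))*(-29) = ((5 - 8)*(12 + (7 - 1)))*(-29) = -3*(12 + 6)*(-29) = -3*18*(-29) = -54*(-29) = 1566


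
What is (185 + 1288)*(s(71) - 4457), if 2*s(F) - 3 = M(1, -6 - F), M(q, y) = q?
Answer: -6562215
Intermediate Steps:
s(F) = 2 (s(F) = 3/2 + (½)*1 = 3/2 + ½ = 2)
(185 + 1288)*(s(71) - 4457) = (185 + 1288)*(2 - 4457) = 1473*(-4455) = -6562215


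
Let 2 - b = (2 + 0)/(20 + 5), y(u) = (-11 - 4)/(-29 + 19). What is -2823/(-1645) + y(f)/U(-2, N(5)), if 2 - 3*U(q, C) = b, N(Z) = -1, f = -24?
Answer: 381417/6580 ≈ 57.966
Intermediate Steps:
y(u) = 3/2 (y(u) = -15/(-10) = -15*(-⅒) = 3/2)
b = 48/25 (b = 2 - (2 + 0)/(20 + 5) = 2 - 2/25 = 48/25 ≈ 1.9200)
U(q, C) = 2/75 (U(q, C) = ⅔ - ⅓*48/25 = ⅔ - 16/25 = 2/75)
-2823/(-1645) + y(f)/U(-2, N(5)) = -2823/(-1645) + 3/(2*(2/75)) = -2823*(-1/1645) + (3/2)*(75/2) = 2823/1645 + 225/4 = 381417/6580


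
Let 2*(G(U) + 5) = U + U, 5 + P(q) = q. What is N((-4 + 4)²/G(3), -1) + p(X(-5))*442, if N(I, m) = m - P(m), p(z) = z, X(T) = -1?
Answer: -437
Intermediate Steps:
P(q) = -5 + q
G(U) = -5 + U (G(U) = -5 + (U + U)/2 = -5 + (2*U)/2 = -5 + U)
N(I, m) = 5 (N(I, m) = m - (-5 + m) = m + (5 - m) = 5)
N((-4 + 4)²/G(3), -1) + p(X(-5))*442 = 5 - 1*442 = 5 - 442 = -437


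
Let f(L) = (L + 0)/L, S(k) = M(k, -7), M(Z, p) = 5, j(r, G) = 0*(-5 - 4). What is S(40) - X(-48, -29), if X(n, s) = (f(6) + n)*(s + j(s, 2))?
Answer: -1358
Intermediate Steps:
j(r, G) = 0 (j(r, G) = 0*(-9) = 0)
S(k) = 5
f(L) = 1 (f(L) = L/L = 1)
X(n, s) = s*(1 + n) (X(n, s) = (1 + n)*(s + 0) = (1 + n)*s = s*(1 + n))
S(40) - X(-48, -29) = 5 - (-29)*(1 - 48) = 5 - (-29)*(-47) = 5 - 1*1363 = 5 - 1363 = -1358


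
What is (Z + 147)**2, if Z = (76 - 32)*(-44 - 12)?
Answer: 5368489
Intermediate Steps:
Z = -2464 (Z = 44*(-56) = -2464)
(Z + 147)**2 = (-2464 + 147)**2 = (-2317)**2 = 5368489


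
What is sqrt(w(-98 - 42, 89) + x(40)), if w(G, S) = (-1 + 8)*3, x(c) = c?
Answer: sqrt(61) ≈ 7.8102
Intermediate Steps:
w(G, S) = 21 (w(G, S) = 7*3 = 21)
sqrt(w(-98 - 42, 89) + x(40)) = sqrt(21 + 40) = sqrt(61)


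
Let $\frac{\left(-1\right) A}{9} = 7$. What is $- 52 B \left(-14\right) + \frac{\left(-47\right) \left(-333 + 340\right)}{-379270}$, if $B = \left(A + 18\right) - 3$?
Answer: $- \frac{13253210551}{379270} \approx -34944.0$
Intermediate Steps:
$A = -63$ ($A = \left(-9\right) 7 = -63$)
$B = -48$ ($B = \left(-63 + 18\right) - 3 = -45 - 3 = -48$)
$- 52 B \left(-14\right) + \frac{\left(-47\right) \left(-333 + 340\right)}{-379270} = \left(-52\right) \left(-48\right) \left(-14\right) + \frac{\left(-47\right) \left(-333 + 340\right)}{-379270} = 2496 \left(-14\right) + \left(-47\right) 7 \left(- \frac{1}{379270}\right) = -34944 - - \frac{329}{379270} = -34944 + \frac{329}{379270} = - \frac{13253210551}{379270}$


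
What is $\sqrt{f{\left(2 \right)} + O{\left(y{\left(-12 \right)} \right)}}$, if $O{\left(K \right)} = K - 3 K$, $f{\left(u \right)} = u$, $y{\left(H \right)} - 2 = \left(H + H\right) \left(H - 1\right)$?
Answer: $i \sqrt{626} \approx 25.02 i$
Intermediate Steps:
$y{\left(H \right)} = 2 + 2 H \left(-1 + H\right)$ ($y{\left(H \right)} = 2 + \left(H + H\right) \left(H - 1\right) = 2 + 2 H \left(-1 + H\right)$)
$O{\left(K \right)} = - 2 K$ ($O{\left(K \right)} = K - 3 K = - 2 K$)
$\sqrt{f{\left(2 \right)} + O{\left(y{\left(-12 \right)} \right)}} = \sqrt{2 - 2 \left(2 - -24 + 2 \left(-12\right)^{2}\right)} = \sqrt{2 - 2 \left(2 + 24 + 2 \cdot 144\right)} = \sqrt{2 - 2 \left(2 + 24 + 288\right)} = \sqrt{2 - 628} = \sqrt{-626} = i \sqrt{626}$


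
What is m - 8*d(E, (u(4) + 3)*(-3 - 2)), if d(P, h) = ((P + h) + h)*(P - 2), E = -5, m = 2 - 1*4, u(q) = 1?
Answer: -2522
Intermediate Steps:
m = -2 (m = 2 - 4 = -2)
d(P, h) = (-2 + P)*(P + 2*h) (d(P, h) = (P + 2*h)*(-2 + P) = (-2 + P)*(P + 2*h))
m - 8*d(E, (u(4) + 3)*(-3 - 2)) = -2 - 8*((-5)**2 - 4*(1 + 3)*(-3 - 2) - 2*(-5) + 2*(-5)*((1 + 3)*(-3 - 2))) = -2 - 8*(25 - 16*(-5) + 10 + 2*(-5)*(4*(-5))) = -2 - 8*(25 - 4*(-20) + 10 + 2*(-5)*(-20)) = -2 - 8*(25 + 80 + 10 + 200) = -2 - 8*315 = -2 - 2520 = -2522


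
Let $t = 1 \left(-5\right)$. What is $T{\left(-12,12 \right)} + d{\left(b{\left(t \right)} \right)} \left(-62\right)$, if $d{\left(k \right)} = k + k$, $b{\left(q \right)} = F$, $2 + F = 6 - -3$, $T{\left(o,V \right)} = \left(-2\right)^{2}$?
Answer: $-864$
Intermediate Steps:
$T{\left(o,V \right)} = 4$
$t = -5$
$F = 7$ ($F = -2 + \left(6 - -3\right) = -2 + \left(6 + 3\right) = -2 + 9 = 7$)
$b{\left(q \right)} = 7$
$d{\left(k \right)} = 2 k$
$T{\left(-12,12 \right)} + d{\left(b{\left(t \right)} \right)} \left(-62\right) = 4 + 2 \cdot 7 \left(-62\right) = 4 + 14 \left(-62\right) = 4 - 868 = -864$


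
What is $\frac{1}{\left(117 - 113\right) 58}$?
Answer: $\frac{1}{232} \approx 0.0043103$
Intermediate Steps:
$\frac{1}{\left(117 - 113\right) 58} = \frac{1}{4 \cdot 58} = \frac{1}{232}$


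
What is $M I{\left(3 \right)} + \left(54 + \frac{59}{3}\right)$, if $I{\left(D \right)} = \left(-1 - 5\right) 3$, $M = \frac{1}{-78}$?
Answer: $\frac{2882}{39} \approx 73.897$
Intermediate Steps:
$M = - \frac{1}{78} \approx -0.012821$
$I{\left(D \right)} = -18$ ($I{\left(D \right)} = \left(-6\right) 3 = -18$)
$M I{\left(3 \right)} + \left(54 + \frac{59}{3}\right) = \left(- \frac{1}{78}\right) \left(-18\right) + \left(54 + \frac{59}{3}\right) = \frac{3}{13} + \left(54 + 59 \cdot \frac{1}{3}\right) = \frac{3}{13} + \left(54 + \frac{59}{3}\right) = \frac{3}{13} + \frac{221}{3} = \frac{2882}{39}$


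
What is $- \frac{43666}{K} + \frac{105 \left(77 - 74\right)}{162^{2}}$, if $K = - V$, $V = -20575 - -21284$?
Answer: $\frac{127354871}{2067444} \approx 61.6$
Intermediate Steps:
$V = 709$ ($V = -20575 + 21284 = 709$)
$K = -709$ ($K = \left(-1\right) 709 = -709$)
$- \frac{43666}{K} + \frac{105 \left(77 - 74\right)}{162^{2}} = - \frac{43666}{-709} + \frac{105 \left(77 - 74\right)}{162^{2}} = \left(-43666\right) \left(- \frac{1}{709}\right) + \frac{105 \cdot 3}{26244} = \frac{43666}{709} + 315 \cdot \frac{1}{26244} = \frac{43666}{709} + \frac{35}{2916} = \frac{127354871}{2067444}$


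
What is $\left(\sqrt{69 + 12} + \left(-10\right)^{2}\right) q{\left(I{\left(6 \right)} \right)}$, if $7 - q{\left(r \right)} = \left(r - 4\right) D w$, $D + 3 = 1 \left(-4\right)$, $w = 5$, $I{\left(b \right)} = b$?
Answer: $8393$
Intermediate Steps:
$D = -7$ ($D = -3 + 1 \left(-4\right) = -3 - 4 = -7$)
$q{\left(r \right)} = -133 + 35 r$ ($q{\left(r \right)} = 7 - \left(r - 4\right) \left(-7\right) 5 = 7 - \left(-4 + r\right) \left(-7\right) 5 = 7 - \left(28 - 7 r\right) 5 = 7 - \left(140 - 35 r\right) = 7 + \left(-140 + 35 r\right) = -133 + 35 r$)
$\left(\sqrt{69 + 12} + \left(-10\right)^{2}\right) q{\left(I{\left(6 \right)} \right)} = \left(\sqrt{69 + 12} + \left(-10\right)^{2}\right) \left(-133 + 35 \cdot 6\right) = \left(\sqrt{81} + 100\right) \left(-133 + 210\right) = \left(9 + 100\right) 77 = 109 \cdot 77 = 8393$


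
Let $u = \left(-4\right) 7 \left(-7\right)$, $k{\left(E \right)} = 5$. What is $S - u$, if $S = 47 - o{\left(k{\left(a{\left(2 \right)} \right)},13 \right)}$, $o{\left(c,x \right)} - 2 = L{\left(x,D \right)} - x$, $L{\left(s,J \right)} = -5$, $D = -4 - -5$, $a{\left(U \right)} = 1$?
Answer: $-133$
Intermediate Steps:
$D = 1$ ($D = -4 + 5 = 1$)
$u = 196$ ($u = \left(-28\right) \left(-7\right) = 196$)
$o{\left(c,x \right)} = -3 - x$ ($o{\left(c,x \right)} = 2 - \left(5 + x\right) = -3 - x$)
$S = 63$ ($S = 47 - \left(-3 - 13\right) = 47 - -16 = 47 + 16 = 63$)
$S - u = 63 - 196 = -133$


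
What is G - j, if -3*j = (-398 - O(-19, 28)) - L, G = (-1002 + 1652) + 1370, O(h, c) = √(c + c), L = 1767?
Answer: 3895/3 - 2*√14/3 ≈ 1295.8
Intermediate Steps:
O(h, c) = √2*√c (O(h, c) = √(2*c) = √2*√c)
G = 2020 (G = 650 + 1370 = 2020)
j = 2165/3 + 2*√14/3 (j = -((-398 - √2*√28) - 1*1767)/3 = -((-398 - √2*2*√7) - 1767)/3 = -((-398 - 2*√14) - 1767)/3 = -(-2165 - 2*√14)/3 = 2165/3 + 2*√14/3 ≈ 724.16)
G - j = 2020 - (2165/3 + 2*√14/3) = 2020 + (-2165/3 - 2*√14/3) = 3895/3 - 2*√14/3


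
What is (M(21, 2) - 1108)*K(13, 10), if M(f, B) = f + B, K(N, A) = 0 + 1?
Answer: -1085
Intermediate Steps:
K(N, A) = 1
M(f, B) = B + f
(M(21, 2) - 1108)*K(13, 10) = ((2 + 21) - 1108)*1 = (23 - 1108)*1 = -1085*1 = -1085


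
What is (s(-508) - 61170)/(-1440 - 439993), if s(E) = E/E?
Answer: 61169/441433 ≈ 0.13857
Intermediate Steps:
s(E) = 1
(s(-508) - 61170)/(-1440 - 439993) = (1 - 61170)/(-1440 - 439993) = -61169/(-441433) = -61169*(-1/441433) = 61169/441433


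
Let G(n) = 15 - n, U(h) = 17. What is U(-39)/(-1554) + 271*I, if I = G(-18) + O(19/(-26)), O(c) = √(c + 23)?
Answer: 13897405/1554 + 271*√15054/26 ≈ 10222.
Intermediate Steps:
O(c) = √(23 + c)
I = 33 + √15054/26 (I = (15 - 1*(-18)) + √(23 + 19/(-26)) = (15 + 18) + √(23 + 19*(-1/26)) = 33 + √(23 - 19/26) = 33 + √(579/26) = 33 + √15054/26 ≈ 37.719)
U(-39)/(-1554) + 271*I = 17/(-1554) + 271*(33 + √15054/26) = 17*(-1/1554) + (8943 + 271*√15054/26) = -17/1554 + (8943 + 271*√15054/26) = 13897405/1554 + 271*√15054/26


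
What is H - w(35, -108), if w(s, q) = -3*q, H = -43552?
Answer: -43876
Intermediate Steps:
H - w(35, -108) = -43552 - (-3)*(-108) = -43552 - 1*324 = -43552 - 324 = -43876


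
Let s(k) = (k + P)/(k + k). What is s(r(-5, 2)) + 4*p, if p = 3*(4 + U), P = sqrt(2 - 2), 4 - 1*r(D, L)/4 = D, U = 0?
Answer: 97/2 ≈ 48.500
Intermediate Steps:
r(D, L) = 16 - 4*D
P = 0 (P = sqrt(0) = 0)
s(k) = 1/2 (s(k) = (k + 0)/(k + k) = k/((2*k)) = k*(1/(2*k)) = 1/2)
p = 12 (p = 3*(4 + 0) = 3*4 = 12)
s(r(-5, 2)) + 4*p = 1/2 + 4*12 = 1/2 + 48 = 97/2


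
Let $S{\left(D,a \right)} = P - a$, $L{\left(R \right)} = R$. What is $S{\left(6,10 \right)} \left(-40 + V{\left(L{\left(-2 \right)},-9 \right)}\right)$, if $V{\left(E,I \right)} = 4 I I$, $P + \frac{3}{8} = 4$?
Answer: $- \frac{3621}{2} \approx -1810.5$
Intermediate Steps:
$P = \frac{29}{8}$ ($P = - \frac{3}{8} + 4 = \frac{29}{8} \approx 3.625$)
$V{\left(E,I \right)} = 4 I^{2}$
$S{\left(D,a \right)} = \frac{29}{8} - a$
$S{\left(6,10 \right)} \left(-40 + V{\left(L{\left(-2 \right)},-9 \right)}\right) = \left(\frac{29}{8} - 10\right) \left(-40 + 4 \left(-9\right)^{2}\right) = \left(\frac{29}{8} - 10\right) \left(-40 + 4 \cdot 81\right) = - \frac{51 \left(-40 + 324\right)}{8} = \left(- \frac{51}{8}\right) 284 = - \frac{3621}{2}$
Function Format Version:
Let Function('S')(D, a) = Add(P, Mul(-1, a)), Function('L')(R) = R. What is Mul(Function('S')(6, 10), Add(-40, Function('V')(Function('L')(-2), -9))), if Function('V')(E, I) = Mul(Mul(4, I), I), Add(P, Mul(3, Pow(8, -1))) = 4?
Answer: Rational(-3621, 2) ≈ -1810.5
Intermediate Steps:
P = Rational(29, 8) (P = Add(Rational(-3, 8), 4) = Rational(29, 8) ≈ 3.6250)
Function('V')(E, I) = Mul(4, Pow(I, 2))
Function('S')(D, a) = Add(Rational(29, 8), Mul(-1, a))
Mul(Function('S')(6, 10), Add(-40, Function('V')(Function('L')(-2), -9))) = Mul(Add(Rational(29, 8), Mul(-1, 10)), Add(-40, Mul(4, Pow(-9, 2)))) = Mul(Add(Rational(29, 8), -10), Add(-40, Mul(4, 81))) = Mul(Rational(-51, 8), Add(-40, 324)) = Mul(Rational(-51, 8), 284) = Rational(-3621, 2)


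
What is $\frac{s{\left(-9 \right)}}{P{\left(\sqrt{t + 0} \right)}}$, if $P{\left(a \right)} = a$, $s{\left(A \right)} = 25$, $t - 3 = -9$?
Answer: $- \frac{25 i \sqrt{6}}{6} \approx - 10.206 i$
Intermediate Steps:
$t = -6$ ($t = 3 - 9 = -6$)
$\frac{s{\left(-9 \right)}}{P{\left(\sqrt{t + 0} \right)}} = \frac{25}{\sqrt{-6 + 0}} = \frac{25}{\sqrt{-6}} = \frac{25}{i \sqrt{6}} = 25 \left(- \frac{i \sqrt{6}}{6}\right) = - \frac{25 i \sqrt{6}}{6}$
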